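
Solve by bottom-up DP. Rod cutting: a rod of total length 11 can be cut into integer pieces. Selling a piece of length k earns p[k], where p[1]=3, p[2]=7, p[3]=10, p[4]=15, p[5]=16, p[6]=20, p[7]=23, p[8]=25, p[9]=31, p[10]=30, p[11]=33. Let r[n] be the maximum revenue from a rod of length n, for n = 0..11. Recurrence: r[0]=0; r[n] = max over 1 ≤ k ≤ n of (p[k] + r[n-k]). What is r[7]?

25

   n    0    1    2    3    4    5    6    7    8    9   10   11
r[n]    0    3    7   10   15   18   22   25   30   33   37   40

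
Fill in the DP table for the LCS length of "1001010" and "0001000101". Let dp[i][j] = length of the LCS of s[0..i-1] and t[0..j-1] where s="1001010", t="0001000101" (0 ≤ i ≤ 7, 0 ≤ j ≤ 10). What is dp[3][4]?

   ''  0  0  0  1  0  0  0  1  0  1
''  0  0  0  0  0  0  0  0  0  0  0
 1  0  0  0  0  1  1  1  1  1  1  1
 0  0  1  1  1  1  2  2  2  2  2  2
 0  0  1  2  2  2  2  3  3  3  3  3
 1  0  1  2  2  3  3  3  3  4  4  4
 0  0  1  2  3  3  4  4  4  4  5  5
 1  0  1  2  3  4  4  4  4  5  5  6
 0  0  1  2  3  4  5  5  5  5  6  6

2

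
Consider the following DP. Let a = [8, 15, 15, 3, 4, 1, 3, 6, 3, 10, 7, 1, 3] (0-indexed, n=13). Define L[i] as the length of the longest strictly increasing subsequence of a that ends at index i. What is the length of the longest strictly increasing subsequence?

4

   i    0    1    2    3    4    5    6    7    8    9   10   11   12
a[i]    8   15   15    3    4    1    3    6    3   10    7    1    3
L[i]    1    2    2    1    2    1    2    3    2    4    4    1    2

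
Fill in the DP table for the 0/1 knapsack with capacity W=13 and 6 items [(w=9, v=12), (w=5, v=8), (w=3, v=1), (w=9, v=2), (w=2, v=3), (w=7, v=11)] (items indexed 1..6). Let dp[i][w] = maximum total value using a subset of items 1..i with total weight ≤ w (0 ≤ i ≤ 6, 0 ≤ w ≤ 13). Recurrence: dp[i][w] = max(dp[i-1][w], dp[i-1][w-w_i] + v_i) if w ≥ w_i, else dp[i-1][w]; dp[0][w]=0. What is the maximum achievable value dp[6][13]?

i\w   0   1   2   3   4   5   6   7   8   9  10  11  12  13
  0   0   0   0   0   0   0   0   0   0   0   0   0   0   0
  1   0   0   0   0   0   0   0   0   0  12  12  12  12  12
  2   0   0   0   0   0   8   8   8   8  12  12  12  12  12
  3   0   0   0   1   1   8   8   8   9  12  12  12  13  13
  4   0   0   0   1   1   8   8   8   9  12  12  12  13  13
  5   0   0   3   3   3   8   8  11  11  12  12  15  15  15
  6   0   0   3   3   3   8   8  11  11  14  14  15  19  19

19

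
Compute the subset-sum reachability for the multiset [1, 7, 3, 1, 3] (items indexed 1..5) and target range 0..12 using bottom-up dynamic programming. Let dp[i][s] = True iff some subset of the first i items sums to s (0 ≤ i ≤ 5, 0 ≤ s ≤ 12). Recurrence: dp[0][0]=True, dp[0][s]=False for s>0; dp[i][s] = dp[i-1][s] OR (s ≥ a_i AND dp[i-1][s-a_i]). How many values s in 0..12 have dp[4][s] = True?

i\s   0   1   2   3   4   5   6   7   8   9  10  11  12
  0   T   F   F   F   F   F   F   F   F   F   F   F   F
  1   T   T   F   F   F   F   F   F   F   F   F   F   F
  2   T   T   F   F   F   F   F   T   T   F   F   F   F
  3   T   T   F   T   T   F   F   T   T   F   T   T   F
  4   T   T   T   T   T   T   F   T   T   T   T   T   T
  5   T   T   T   T   T   T   T   T   T   T   T   T   T

12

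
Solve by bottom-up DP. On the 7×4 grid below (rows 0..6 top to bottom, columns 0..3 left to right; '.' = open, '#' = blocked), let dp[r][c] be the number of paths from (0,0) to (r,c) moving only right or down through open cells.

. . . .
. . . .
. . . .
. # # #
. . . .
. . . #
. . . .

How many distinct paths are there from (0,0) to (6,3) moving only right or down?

r\c   0   1   2   3
  0   1   1   1   1
  1   1   2   3   4
  2   1   3   6  10
  3   1   0   0   0
  4   1   1   1   1
  5   1   2   3   0
  6   1   3   6   6

6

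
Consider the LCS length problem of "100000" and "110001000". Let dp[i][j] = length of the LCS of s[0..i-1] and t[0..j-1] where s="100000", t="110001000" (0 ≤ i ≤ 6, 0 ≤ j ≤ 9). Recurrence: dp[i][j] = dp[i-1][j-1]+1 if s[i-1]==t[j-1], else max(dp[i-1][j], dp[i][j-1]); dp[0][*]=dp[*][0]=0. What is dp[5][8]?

   ''  1  1  0  0  0  1  0  0  0
''  0  0  0  0  0  0  0  0  0  0
 1  0  1  1  1  1  1  1  1  1  1
 0  0  1  1  2  2  2  2  2  2  2
 0  0  1  1  2  3  3  3  3  3  3
 0  0  1  1  2  3  4  4  4  4  4
 0  0  1  1  2  3  4  4  5  5  5
 0  0  1  1  2  3  4  4  5  6  6

5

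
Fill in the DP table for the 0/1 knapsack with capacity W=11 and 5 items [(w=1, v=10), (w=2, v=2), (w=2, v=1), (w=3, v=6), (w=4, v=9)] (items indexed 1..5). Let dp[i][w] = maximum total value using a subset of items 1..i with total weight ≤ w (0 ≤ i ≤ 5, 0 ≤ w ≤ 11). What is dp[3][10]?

13

i\w   0   1   2   3   4   5   6   7   8   9  10  11
  0   0   0   0   0   0   0   0   0   0   0   0   0
  1   0  10  10  10  10  10  10  10  10  10  10  10
  2   0  10  10  12  12  12  12  12  12  12  12  12
  3   0  10  10  12  12  13  13  13  13  13  13  13
  4   0  10  10  12  16  16  18  18  19  19  19  19
  5   0  10  10  12  16  19  19  21  25  25  27  27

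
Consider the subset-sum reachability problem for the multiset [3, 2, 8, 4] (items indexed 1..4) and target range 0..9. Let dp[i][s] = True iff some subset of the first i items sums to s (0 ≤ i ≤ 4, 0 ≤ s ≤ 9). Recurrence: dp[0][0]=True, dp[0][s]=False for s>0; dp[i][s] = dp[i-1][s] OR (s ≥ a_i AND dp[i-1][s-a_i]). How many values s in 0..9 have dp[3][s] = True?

5

i\s   0   1   2   3   4   5   6   7   8   9
  0   T   F   F   F   F   F   F   F   F   F
  1   T   F   F   T   F   F   F   F   F   F
  2   T   F   T   T   F   T   F   F   F   F
  3   T   F   T   T   F   T   F   F   T   F
  4   T   F   T   T   T   T   T   T   T   T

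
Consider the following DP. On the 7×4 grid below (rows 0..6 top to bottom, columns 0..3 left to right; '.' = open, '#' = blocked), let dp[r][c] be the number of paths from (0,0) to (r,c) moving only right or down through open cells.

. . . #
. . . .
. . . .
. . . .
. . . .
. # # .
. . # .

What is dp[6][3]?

34

r\c   0   1   2   3
  0   1   1   1   0
  1   1   2   3   3
  2   1   3   6   9
  3   1   4  10  19
  4   1   5  15  34
  5   1   0   0  34
  6   1   1   0  34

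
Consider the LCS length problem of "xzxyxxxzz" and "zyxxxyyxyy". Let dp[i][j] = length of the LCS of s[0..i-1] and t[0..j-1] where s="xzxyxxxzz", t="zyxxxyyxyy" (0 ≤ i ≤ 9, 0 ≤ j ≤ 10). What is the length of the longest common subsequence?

   ''  z  y  x  x  x  y  y  x  y  y
''  0  0  0  0  0  0  0  0  0  0  0
 x  0  0  0  1  1  1  1  1  1  1  1
 z  0  1  1  1  1  1  1  1  1  1  1
 x  0  1  1  2  2  2  2  2  2  2  2
 y  0  1  2  2  2  2  3  3  3  3  3
 x  0  1  2  3  3  3  3  3  4  4  4
 x  0  1  2  3  4  4  4  4  4  4  4
 x  0  1  2  3  4  5  5  5  5  5  5
 z  0  1  2  3  4  5  5  5  5  5  5
 z  0  1  2  3  4  5  5  5  5  5  5

5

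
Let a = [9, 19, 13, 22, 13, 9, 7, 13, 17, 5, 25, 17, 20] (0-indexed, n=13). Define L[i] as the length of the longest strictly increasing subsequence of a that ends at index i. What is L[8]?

3

   i    0    1    2    3    4    5    6    7    8    9   10   11   12
a[i]    9   19   13   22   13    9    7   13   17    5   25   17   20
L[i]    1    2    2    3    2    1    1    2    3    1    4    3    4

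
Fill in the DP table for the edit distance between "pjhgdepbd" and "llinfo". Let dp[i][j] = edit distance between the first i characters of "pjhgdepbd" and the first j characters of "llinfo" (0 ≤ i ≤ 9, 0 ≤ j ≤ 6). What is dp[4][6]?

6

   ''  l  l  i  n  f  o
''  0  1  2  3  4  5  6
 p  1  1  2  3  4  5  6
 j  2  2  2  3  4  5  6
 h  3  3  3  3  4  5  6
 g  4  4  4  4  4  5  6
 d  5  5  5  5  5  5  6
 e  6  6  6  6  6  6  6
 p  7  7  7  7  7  7  7
 b  8  8  8  8  8  8  8
 d  9  9  9  9  9  9  9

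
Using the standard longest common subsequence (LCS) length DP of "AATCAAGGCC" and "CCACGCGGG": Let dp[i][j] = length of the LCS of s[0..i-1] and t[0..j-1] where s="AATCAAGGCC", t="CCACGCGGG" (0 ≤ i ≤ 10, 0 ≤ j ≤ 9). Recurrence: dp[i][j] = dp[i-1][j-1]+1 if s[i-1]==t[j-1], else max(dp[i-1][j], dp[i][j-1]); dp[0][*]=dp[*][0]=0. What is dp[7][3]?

2

   ''  C  C  A  C  G  C  G  G  G
''  0  0  0  0  0  0  0  0  0  0
 A  0  0  0  1  1  1  1  1  1  1
 A  0  0  0  1  1  1  1  1  1  1
 T  0  0  0  1  1  1  1  1  1  1
 C  0  1  1  1  2  2  2  2  2  2
 A  0  1  1  2  2  2  2  2  2  2
 A  0  1  1  2  2  2  2  2  2  2
 G  0  1  1  2  2  3  3  3  3  3
 G  0  1  1  2  2  3  3  4  4  4
 C  0  1  2  2  3  3  4  4  4  4
 C  0  1  2  2  3  3  4  4  4  4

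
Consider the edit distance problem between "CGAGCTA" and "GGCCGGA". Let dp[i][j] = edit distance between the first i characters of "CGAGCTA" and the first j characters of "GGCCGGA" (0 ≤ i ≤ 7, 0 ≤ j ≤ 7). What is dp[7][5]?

   ''  G  G  C  C  G  G  A
''  0  1  2  3  4  5  6  7
 C  1  1  2  2  3  4  5  6
 G  2  1  1  2  3  3  4  5
 A  3  2  2  2  3  4  4  4
 G  4  3  2  3  3  3  4  5
 C  5  4  3  2  3  4  4  5
 T  6  5  4  3  3  4  5  5
 A  7  6  5  4  4  4  5  5

4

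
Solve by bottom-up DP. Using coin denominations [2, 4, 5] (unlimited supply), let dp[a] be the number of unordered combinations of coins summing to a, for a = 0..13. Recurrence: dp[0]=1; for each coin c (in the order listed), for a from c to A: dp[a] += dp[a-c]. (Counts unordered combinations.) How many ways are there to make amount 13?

after  coin     0     1     2     3     4     5     6     7     8     9    10    11    12    13
          2     1     0     1     0     1     0     1     0     1     0     1     0     1     0
          4     1     0     1     0     2     0     2     0     3     0     3     0     4     0
          5     1     0     1     0     2     1     2     1     3     2     4     2     5     3

3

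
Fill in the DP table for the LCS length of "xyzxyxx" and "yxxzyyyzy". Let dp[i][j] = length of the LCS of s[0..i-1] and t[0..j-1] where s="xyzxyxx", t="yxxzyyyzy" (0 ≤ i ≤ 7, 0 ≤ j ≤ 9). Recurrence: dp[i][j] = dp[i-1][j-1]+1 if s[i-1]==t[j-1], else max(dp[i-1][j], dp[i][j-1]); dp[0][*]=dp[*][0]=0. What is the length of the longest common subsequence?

   ''  y  x  x  z  y  y  y  z  y
''  0  0  0  0  0  0  0  0  0  0
 x  0  0  1  1  1  1  1  1  1  1
 y  0  1  1  1  1  2  2  2  2  2
 z  0  1  1  1  2  2  2  2  3  3
 x  0  1  2  2  2  2  2  2  3  3
 y  0  1  2  2  2  3  3  3  3  4
 x  0  1  2  3  3  3  3  3  3  4
 x  0  1  2  3  3  3  3  3  3  4

4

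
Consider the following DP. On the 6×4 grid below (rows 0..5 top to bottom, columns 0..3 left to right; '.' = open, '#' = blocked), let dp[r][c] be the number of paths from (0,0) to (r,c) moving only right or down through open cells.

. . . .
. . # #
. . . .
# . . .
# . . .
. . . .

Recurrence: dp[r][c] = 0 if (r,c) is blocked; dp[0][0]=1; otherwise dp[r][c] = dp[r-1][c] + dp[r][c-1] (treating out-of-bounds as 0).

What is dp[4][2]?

9

r\c   0   1   2   3
  0   1   1   1   1
  1   1   2   0   0
  2   1   3   3   3
  3   0   3   6   9
  4   0   3   9  18
  5   0   3  12  30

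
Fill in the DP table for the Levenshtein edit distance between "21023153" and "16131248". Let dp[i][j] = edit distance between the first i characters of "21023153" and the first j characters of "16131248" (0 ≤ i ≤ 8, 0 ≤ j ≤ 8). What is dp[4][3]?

3

   ''  1  6  1  3  1  2  4  8
''  0  1  2  3  4  5  6  7  8
 2  1  1  2  3  4  5  5  6  7
 1  2  1  2  2  3  4  5  6  7
 0  3  2  2  3  3  4  5  6  7
 2  4  3  3  3  4  4  4  5  6
 3  5  4  4  4  3  4  5  5  6
 1  6  5  5  4  4  3  4  5  6
 5  7  6  6  5  5  4  4  5  6
 3  8  7  7  6  5  5  5  5  6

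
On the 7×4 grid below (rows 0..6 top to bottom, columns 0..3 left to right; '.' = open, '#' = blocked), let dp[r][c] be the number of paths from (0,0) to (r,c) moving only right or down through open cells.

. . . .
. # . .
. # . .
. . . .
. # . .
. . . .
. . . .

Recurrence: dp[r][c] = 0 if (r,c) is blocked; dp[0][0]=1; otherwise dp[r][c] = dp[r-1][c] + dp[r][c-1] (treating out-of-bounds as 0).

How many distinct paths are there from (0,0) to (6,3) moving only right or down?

15

r\c   0   1   2   3
  0   1   1   1   1
  1   1   0   1   2
  2   1   0   1   3
  3   1   1   2   5
  4   1   0   2   7
  5   1   1   3  10
  6   1   2   5  15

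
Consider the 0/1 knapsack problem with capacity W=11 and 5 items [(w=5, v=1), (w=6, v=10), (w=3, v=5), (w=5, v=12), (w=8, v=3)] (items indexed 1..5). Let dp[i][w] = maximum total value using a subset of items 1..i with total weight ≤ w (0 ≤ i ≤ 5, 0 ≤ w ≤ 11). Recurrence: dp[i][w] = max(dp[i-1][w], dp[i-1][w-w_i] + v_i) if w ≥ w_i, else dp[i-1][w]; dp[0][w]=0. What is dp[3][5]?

i\w   0   1   2   3   4   5   6   7   8   9  10  11
  0   0   0   0   0   0   0   0   0   0   0   0   0
  1   0   0   0   0   0   1   1   1   1   1   1   1
  2   0   0   0   0   0   1  10  10  10  10  10  11
  3   0   0   0   5   5   5  10  10  10  15  15  15
  4   0   0   0   5   5  12  12  12  17  17  17  22
  5   0   0   0   5   5  12  12  12  17  17  17  22

5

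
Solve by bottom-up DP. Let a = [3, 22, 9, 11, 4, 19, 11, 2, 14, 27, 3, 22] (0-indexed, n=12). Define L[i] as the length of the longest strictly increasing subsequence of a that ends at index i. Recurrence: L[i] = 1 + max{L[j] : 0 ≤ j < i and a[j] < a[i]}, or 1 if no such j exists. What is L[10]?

2

   i    0    1    2    3    4    5    6    7    8    9   10   11
a[i]    3   22    9   11    4   19   11    2   14   27    3   22
L[i]    1    2    2    3    2    4    3    1    4    5    2    5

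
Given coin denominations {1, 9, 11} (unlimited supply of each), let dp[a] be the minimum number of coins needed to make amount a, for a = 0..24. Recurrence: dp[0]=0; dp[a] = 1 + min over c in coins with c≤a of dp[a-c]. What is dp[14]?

4

 a  0  1  2  3  4  5  6  7  8  9 10 11 12 13 14 15 16 17 18 19 20 21 22 23 24
dp  0  1  2  3  4  5  6  7  8  1  2  1  2  3  4  5  6  7  2  3  2  3  2  3  4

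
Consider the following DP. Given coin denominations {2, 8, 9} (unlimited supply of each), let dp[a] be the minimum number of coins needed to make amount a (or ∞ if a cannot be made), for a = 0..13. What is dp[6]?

 a  0  1  2  3  4  5  6  7  8  9 10 11 12 13
dp  0  -  1  -  2  -  3  -  1  1  2  2  3  3
(- denotes ∞ / unreachable)

3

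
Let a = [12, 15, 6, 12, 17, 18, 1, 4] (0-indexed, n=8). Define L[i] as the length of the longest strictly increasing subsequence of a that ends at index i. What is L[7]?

2

   i    0    1    2    3    4    5    6    7
a[i]   12   15    6   12   17   18    1    4
L[i]    1    2    1    2    3    4    1    2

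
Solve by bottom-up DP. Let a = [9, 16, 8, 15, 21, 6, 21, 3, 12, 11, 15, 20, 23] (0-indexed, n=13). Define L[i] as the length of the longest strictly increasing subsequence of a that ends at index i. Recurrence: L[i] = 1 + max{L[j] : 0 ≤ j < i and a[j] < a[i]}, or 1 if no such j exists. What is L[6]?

   i    0    1    2    3    4    5    6    7    8    9   10   11   12
a[i]    9   16    8   15   21    6   21    3   12   11   15   20   23
L[i]    1    2    1    2    3    1    3    1    2    2    3    4    5

3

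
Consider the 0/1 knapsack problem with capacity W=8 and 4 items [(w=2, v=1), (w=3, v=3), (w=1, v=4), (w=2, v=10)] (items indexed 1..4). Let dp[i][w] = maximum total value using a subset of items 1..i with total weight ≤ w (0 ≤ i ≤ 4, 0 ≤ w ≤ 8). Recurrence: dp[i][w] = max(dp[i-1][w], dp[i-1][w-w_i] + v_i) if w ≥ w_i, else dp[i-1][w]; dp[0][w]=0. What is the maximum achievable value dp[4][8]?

18

i\w   0   1   2   3   4   5   6   7   8
  0   0   0   0   0   0   0   0   0   0
  1   0   0   1   1   1   1   1   1   1
  2   0   0   1   3   3   4   4   4   4
  3   0   4   4   5   7   7   8   8   8
  4   0   4  10  14  14  15  17  17  18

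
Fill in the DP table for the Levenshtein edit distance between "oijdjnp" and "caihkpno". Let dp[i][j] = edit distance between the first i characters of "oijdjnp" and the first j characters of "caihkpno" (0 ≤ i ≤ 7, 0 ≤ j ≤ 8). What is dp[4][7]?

   ''  c  a  i  h  k  p  n  o
''  0  1  2  3  4  5  6  7  8
 o  1  1  2  3  4  5  6  7  7
 i  2  2  2  2  3  4  5  6  7
 j  3  3  3  3  3  4  5  6  7
 d  4  4  4  4  4  4  5  6  7
 j  5  5  5  5  5  5  5  6  7
 n  6  6  6  6  6  6  6  5  6
 p  7  7  7  7  7  7  6  6  6

6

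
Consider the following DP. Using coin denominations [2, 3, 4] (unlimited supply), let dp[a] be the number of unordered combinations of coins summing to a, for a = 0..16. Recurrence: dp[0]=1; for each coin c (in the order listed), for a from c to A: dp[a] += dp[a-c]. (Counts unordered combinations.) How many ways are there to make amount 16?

10

after  coin     0     1     2     3     4     5     6     7     8     9    10    11    12    13    14    15    16
          2     1     0     1     0     1     0     1     0     1     0     1     0     1     0     1     0     1
          3     1     0     1     1     1     1     2     1     2     2     2     2     3     2     3     3     3
          4     1     0     1     1     2     1     3     2     4     3     5     4     7     5     8     7    10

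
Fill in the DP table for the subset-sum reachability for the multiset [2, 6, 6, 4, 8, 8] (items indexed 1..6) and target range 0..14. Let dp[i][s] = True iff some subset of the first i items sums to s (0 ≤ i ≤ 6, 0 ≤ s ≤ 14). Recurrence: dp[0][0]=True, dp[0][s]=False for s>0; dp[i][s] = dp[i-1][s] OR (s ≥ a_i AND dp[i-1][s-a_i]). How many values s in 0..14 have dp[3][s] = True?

6

i\s   0   1   2   3   4   5   6   7   8   9  10  11  12  13  14
  0   T   F   F   F   F   F   F   F   F   F   F   F   F   F   F
  1   T   F   T   F   F   F   F   F   F   F   F   F   F   F   F
  2   T   F   T   F   F   F   T   F   T   F   F   F   F   F   F
  3   T   F   T   F   F   F   T   F   T   F   F   F   T   F   T
  4   T   F   T   F   T   F   T   F   T   F   T   F   T   F   T
  5   T   F   T   F   T   F   T   F   T   F   T   F   T   F   T
  6   T   F   T   F   T   F   T   F   T   F   T   F   T   F   T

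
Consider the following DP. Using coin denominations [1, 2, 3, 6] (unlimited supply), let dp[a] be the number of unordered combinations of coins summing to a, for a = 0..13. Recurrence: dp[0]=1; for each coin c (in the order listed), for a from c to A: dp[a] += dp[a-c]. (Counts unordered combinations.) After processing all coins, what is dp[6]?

after  coin     0     1     2     3     4     5     6     7     8     9    10    11    12    13
          1     1     1     1     1     1     1     1     1     1     1     1     1     1     1
          2     1     1     2     2     3     3     4     4     5     5     6     6     7     7
          3     1     1     2     3     4     5     7     8    10    12    14    16    19    21
          6     1     1     2     3     4     5     8     9    12    15    18    21    27    30

8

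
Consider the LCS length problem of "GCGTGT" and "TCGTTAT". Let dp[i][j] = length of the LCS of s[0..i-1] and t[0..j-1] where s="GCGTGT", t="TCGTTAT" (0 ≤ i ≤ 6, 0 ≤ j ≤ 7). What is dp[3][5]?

   ''  T  C  G  T  T  A  T
''  0  0  0  0  0  0  0  0
 G  0  0  0  1  1  1  1  1
 C  0  0  1  1  1  1  1  1
 G  0  0  1  2  2  2  2  2
 T  0  1  1  2  3  3  3  3
 G  0  1  1  2  3  3  3  3
 T  0  1  1  2  3  4  4  4

2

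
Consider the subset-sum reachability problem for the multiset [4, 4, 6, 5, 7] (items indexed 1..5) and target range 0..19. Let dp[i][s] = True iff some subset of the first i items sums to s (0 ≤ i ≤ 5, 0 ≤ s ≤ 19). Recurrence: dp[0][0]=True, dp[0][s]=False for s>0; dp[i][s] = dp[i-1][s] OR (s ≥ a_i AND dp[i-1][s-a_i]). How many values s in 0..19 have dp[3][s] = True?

i\s   0   1   2   3   4   5   6   7   8   9  10  11  12  13  14  15  16  17  18  19
  0   T   F   F   F   F   F   F   F   F   F   F   F   F   F   F   F   F   F   F   F
  1   T   F   F   F   T   F   F   F   F   F   F   F   F   F   F   F   F   F   F   F
  2   T   F   F   F   T   F   F   F   T   F   F   F   F   F   F   F   F   F   F   F
  3   T   F   F   F   T   F   T   F   T   F   T   F   F   F   T   F   F   F   F   F
  4   T   F   F   F   T   T   T   F   T   T   T   T   F   T   T   T   F   F   F   T
  5   T   F   F   F   T   T   T   T   T   T   T   T   T   T   T   T   T   T   T   T

6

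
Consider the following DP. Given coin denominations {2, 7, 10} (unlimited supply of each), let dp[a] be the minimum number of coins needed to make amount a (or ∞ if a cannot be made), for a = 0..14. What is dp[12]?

 a  0  1  2  3  4  5  6  7  8  9 10 11 12 13 14
dp  0  -  1  -  2  -  3  1  4  2  1  3  2  4  2
(- denotes ∞ / unreachable)

2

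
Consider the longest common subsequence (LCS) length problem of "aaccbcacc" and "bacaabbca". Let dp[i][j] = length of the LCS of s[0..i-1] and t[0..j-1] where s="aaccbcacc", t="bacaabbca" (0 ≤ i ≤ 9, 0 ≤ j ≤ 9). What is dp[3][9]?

3

   ''  b  a  c  a  a  b  b  c  a
''  0  0  0  0  0  0  0  0  0  0
 a  0  0  1  1  1  1  1  1  1  1
 a  0  0  1  1  2  2  2  2  2  2
 c  0  0  1  2  2  2  2  2  3  3
 c  0  0  1  2  2  2  2  2  3  3
 b  0  1  1  2  2  2  3  3  3  3
 c  0  1  1  2  2  2  3  3  4  4
 a  0  1  2  2  3  3  3  3  4  5
 c  0  1  2  3  3  3  3  3  4  5
 c  0  1  2  3  3  3  3  3  4  5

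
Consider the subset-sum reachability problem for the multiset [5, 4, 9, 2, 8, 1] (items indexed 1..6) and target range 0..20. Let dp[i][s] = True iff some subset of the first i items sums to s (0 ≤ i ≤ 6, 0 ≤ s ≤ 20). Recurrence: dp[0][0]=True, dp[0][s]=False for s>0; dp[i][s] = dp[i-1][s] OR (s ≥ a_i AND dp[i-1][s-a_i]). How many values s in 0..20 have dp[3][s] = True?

i\s   0   1   2   3   4   5   6   7   8   9  10  11  12  13  14  15  16  17  18  19  20
  0   T   F   F   F   F   F   F   F   F   F   F   F   F   F   F   F   F   F   F   F   F
  1   T   F   F   F   F   T   F   F   F   F   F   F   F   F   F   F   F   F   F   F   F
  2   T   F   F   F   T   T   F   F   F   T   F   F   F   F   F   F   F   F   F   F   F
  3   T   F   F   F   T   T   F   F   F   T   F   F   F   T   T   F   F   F   T   F   F
  4   T   F   T   F   T   T   T   T   F   T   F   T   F   T   T   T   T   F   T   F   T
  5   T   F   T   F   T   T   T   T   T   T   T   T   T   T   T   T   T   T   T   T   T
  6   T   T   T   T   T   T   T   T   T   T   T   T   T   T   T   T   T   T   T   T   T

7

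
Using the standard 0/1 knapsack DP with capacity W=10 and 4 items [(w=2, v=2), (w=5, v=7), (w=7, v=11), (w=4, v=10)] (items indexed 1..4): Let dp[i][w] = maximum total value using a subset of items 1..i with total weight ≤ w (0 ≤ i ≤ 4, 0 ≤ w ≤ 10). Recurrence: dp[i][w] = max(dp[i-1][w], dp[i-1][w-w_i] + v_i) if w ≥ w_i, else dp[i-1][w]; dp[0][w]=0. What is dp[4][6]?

12

i\w   0   1   2   3   4   5   6   7   8   9  10
  0   0   0   0   0   0   0   0   0   0   0   0
  1   0   0   2   2   2   2   2   2   2   2   2
  2   0   0   2   2   2   7   7   9   9   9   9
  3   0   0   2   2   2   7   7  11  11  13  13
  4   0   0   2   2  10  10  12  12  12  17  17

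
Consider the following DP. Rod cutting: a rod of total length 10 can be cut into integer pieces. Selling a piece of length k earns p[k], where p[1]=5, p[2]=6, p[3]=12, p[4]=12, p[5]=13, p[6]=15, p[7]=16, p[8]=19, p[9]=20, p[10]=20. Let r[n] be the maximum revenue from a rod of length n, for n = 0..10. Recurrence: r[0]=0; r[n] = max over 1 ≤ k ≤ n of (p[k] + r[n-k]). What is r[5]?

   n    0    1    2    3    4    5    6    7    8    9   10
r[n]    0    5   10   15   20   25   30   35   40   45   50

25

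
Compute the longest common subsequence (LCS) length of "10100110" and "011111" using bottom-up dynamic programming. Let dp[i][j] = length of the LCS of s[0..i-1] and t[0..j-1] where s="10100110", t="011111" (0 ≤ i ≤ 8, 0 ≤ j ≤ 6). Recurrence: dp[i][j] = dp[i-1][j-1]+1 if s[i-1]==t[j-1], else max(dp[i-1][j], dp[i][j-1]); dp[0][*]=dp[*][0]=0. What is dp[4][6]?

   ''  0  1  1  1  1  1
''  0  0  0  0  0  0  0
 1  0  0  1  1  1  1  1
 0  0  1  1  1  1  1  1
 1  0  1  2  2  2  2  2
 0  0  1  2  2  2  2  2
 0  0  1  2  2  2  2  2
 1  0  1  2  3  3  3  3
 1  0  1  2  3  4  4  4
 0  0  1  2  3  4  4  4

2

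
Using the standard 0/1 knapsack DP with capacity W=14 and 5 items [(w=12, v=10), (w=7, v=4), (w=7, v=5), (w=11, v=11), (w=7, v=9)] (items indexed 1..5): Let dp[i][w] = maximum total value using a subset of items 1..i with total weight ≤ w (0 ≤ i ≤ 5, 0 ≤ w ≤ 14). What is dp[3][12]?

10

i\w   0   1   2   3   4   5   6   7   8   9  10  11  12  13  14
  0   0   0   0   0   0   0   0   0   0   0   0   0   0   0   0
  1   0   0   0   0   0   0   0   0   0   0   0   0  10  10  10
  2   0   0   0   0   0   0   0   4   4   4   4   4  10  10  10
  3   0   0   0   0   0   0   0   5   5   5   5   5  10  10  10
  4   0   0   0   0   0   0   0   5   5   5   5  11  11  11  11
  5   0   0   0   0   0   0   0   9   9   9   9  11  11  11  14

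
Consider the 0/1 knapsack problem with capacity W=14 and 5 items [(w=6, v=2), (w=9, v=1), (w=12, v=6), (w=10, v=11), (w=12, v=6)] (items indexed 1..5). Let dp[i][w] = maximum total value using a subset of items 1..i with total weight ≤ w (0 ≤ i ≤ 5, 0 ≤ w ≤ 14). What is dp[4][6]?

i\w   0   1   2   3   4   5   6   7   8   9  10  11  12  13  14
  0   0   0   0   0   0   0   0   0   0   0   0   0   0   0   0
  1   0   0   0   0   0   0   2   2   2   2   2   2   2   2   2
  2   0   0   0   0   0   0   2   2   2   2   2   2   2   2   2
  3   0   0   0   0   0   0   2   2   2   2   2   2   6   6   6
  4   0   0   0   0   0   0   2   2   2   2  11  11  11  11  11
  5   0   0   0   0   0   0   2   2   2   2  11  11  11  11  11

2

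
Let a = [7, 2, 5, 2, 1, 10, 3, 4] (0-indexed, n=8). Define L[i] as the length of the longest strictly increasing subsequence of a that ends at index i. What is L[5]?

3

   i    0    1    2    3    4    5    6    7
a[i]    7    2    5    2    1   10    3    4
L[i]    1    1    2    1    1    3    2    3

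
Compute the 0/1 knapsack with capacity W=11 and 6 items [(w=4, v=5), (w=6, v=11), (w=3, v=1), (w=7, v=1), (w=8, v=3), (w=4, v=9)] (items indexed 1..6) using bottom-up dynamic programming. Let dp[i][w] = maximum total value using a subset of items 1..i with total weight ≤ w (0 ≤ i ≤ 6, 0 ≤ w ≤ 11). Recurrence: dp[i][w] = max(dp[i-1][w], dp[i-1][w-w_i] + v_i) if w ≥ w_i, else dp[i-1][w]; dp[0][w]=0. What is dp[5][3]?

i\w   0   1   2   3   4   5   6   7   8   9  10  11
  0   0   0   0   0   0   0   0   0   0   0   0   0
  1   0   0   0   0   5   5   5   5   5   5   5   5
  2   0   0   0   0   5   5  11  11  11  11  16  16
  3   0   0   0   1   5   5  11  11  11  12  16  16
  4   0   0   0   1   5   5  11  11  11  12  16  16
  5   0   0   0   1   5   5  11  11  11  12  16  16
  6   0   0   0   1   9   9  11  11  14  14  20  20

1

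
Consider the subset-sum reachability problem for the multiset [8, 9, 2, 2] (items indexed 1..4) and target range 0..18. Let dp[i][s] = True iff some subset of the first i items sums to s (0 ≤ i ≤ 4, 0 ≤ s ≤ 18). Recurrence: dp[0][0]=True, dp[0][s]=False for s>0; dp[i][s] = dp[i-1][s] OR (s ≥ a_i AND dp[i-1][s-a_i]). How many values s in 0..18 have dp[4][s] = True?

10

i\s   0   1   2   3   4   5   6   7   8   9  10  11  12  13  14  15  16  17  18
  0   T   F   F   F   F   F   F   F   F   F   F   F   F   F   F   F   F   F   F
  1   T   F   F   F   F   F   F   F   T   F   F   F   F   F   F   F   F   F   F
  2   T   F   F   F   F   F   F   F   T   T   F   F   F   F   F   F   F   T   F
  3   T   F   T   F   F   F   F   F   T   T   T   T   F   F   F   F   F   T   F
  4   T   F   T   F   T   F   F   F   T   T   T   T   T   T   F   F   F   T   F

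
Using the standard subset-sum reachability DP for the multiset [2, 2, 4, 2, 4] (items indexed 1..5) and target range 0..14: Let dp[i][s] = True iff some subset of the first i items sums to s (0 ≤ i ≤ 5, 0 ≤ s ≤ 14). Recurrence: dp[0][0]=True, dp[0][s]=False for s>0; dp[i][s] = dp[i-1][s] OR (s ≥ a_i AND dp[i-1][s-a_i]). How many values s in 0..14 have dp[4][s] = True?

6

i\s   0   1   2   3   4   5   6   7   8   9  10  11  12  13  14
  0   T   F   F   F   F   F   F   F   F   F   F   F   F   F   F
  1   T   F   T   F   F   F   F   F   F   F   F   F   F   F   F
  2   T   F   T   F   T   F   F   F   F   F   F   F   F   F   F
  3   T   F   T   F   T   F   T   F   T   F   F   F   F   F   F
  4   T   F   T   F   T   F   T   F   T   F   T   F   F   F   F
  5   T   F   T   F   T   F   T   F   T   F   T   F   T   F   T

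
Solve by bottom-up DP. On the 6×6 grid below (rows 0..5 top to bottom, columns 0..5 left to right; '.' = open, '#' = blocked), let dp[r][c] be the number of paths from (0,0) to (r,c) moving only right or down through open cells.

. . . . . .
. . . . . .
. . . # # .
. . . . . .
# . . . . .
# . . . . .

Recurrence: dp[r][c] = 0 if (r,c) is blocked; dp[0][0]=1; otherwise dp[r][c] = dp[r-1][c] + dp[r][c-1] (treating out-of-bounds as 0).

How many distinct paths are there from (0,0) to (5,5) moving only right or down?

r\c   0   1   2   3   4   5
  0   1   1   1   1   1   1
  1   1   2   3   4   5   6
  2   1   3   6   0   0   6
  3   1   4  10  10  10  16
  4   0   4  14  24  34  50
  5   0   4  18  42  76 126

126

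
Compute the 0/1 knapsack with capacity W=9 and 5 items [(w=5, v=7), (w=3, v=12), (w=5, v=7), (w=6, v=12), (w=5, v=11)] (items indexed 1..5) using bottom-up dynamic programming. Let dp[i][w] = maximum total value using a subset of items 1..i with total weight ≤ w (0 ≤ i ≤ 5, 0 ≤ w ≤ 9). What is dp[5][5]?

12

i\w   0   1   2   3   4   5   6   7   8   9
  0   0   0   0   0   0   0   0   0   0   0
  1   0   0   0   0   0   7   7   7   7   7
  2   0   0   0  12  12  12  12  12  19  19
  3   0   0   0  12  12  12  12  12  19  19
  4   0   0   0  12  12  12  12  12  19  24
  5   0   0   0  12  12  12  12  12  23  24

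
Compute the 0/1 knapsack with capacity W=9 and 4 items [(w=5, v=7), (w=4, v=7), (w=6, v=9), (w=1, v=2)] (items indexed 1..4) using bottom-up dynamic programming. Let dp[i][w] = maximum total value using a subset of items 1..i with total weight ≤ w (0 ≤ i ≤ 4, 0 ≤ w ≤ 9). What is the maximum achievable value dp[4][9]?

14

i\w   0   1   2   3   4   5   6   7   8   9
  0   0   0   0   0   0   0   0   0   0   0
  1   0   0   0   0   0   7   7   7   7   7
  2   0   0   0   0   7   7   7   7   7  14
  3   0   0   0   0   7   7   9   9   9  14
  4   0   2   2   2   7   9   9  11  11  14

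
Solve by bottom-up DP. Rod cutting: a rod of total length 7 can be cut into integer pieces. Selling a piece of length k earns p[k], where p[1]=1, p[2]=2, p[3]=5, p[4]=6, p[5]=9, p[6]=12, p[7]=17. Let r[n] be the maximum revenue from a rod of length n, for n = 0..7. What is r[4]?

6

   n    0    1    2    3    4    5    6    7
r[n]    0    1    2    5    6    9   12   17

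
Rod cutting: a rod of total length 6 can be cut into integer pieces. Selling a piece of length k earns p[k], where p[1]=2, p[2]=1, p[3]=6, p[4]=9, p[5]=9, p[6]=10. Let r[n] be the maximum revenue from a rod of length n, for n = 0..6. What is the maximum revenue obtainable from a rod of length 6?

13

   n    0    1    2    3    4    5    6
r[n]    0    2    4    6    9   11   13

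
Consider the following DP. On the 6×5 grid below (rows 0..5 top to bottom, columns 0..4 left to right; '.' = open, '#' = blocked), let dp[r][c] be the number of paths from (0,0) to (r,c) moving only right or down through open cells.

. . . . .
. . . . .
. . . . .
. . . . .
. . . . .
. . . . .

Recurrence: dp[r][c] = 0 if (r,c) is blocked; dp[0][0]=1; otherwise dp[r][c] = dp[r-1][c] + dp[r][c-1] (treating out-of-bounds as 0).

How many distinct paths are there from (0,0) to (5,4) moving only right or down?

r\c   0   1   2   3   4
  0   1   1   1   1   1
  1   1   2   3   4   5
  2   1   3   6  10  15
  3   1   4  10  20  35
  4   1   5  15  35  70
  5   1   6  21  56 126

126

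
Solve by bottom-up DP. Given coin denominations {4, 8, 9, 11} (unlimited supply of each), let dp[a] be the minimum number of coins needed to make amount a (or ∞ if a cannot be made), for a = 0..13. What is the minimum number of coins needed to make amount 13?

 a  0  1  2  3  4  5  6  7  8  9 10 11 12 13
dp  0  -  -  -  1  -  -  -  1  1  -  1  2  2
(- denotes ∞ / unreachable)

2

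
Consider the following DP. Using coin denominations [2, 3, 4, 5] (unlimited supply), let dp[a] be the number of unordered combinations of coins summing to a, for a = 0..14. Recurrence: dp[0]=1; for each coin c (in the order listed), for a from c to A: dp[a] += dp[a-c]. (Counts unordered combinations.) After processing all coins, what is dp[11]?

after  coin     0     1     2     3     4     5     6     7     8     9    10    11    12    13    14
          2     1     0     1     0     1     0     1     0     1     0     1     0     1     0     1
          3     1     0     1     1     1     1     2     1     2     2     2     2     3     2     3
          4     1     0     1     1     2     1     3     2     4     3     5     4     7     5     8
          5     1     0     1     1     2     2     3     3     5     5     7     7    10    10    13

7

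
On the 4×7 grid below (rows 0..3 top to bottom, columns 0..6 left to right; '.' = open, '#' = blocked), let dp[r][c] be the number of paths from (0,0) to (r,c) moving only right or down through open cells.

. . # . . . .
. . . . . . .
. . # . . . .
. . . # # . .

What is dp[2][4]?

4

r\c   0   1   2   3   4   5   6
  0   1   1   0   0   0   0   0
  1   1   2   2   2   2   2   2
  2   1   3   0   2   4   6   8
  3   1   4   4   0   0   6  14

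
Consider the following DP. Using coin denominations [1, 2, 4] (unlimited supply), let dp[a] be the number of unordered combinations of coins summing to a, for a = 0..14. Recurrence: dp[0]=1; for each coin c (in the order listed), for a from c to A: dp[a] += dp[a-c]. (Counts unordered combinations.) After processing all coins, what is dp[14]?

20

after  coin     0     1     2     3     4     5     6     7     8     9    10    11    12    13    14
          1     1     1     1     1     1     1     1     1     1     1     1     1     1     1     1
          2     1     1     2     2     3     3     4     4     5     5     6     6     7     7     8
          4     1     1     2     2     4     4     6     6     9     9    12    12    16    16    20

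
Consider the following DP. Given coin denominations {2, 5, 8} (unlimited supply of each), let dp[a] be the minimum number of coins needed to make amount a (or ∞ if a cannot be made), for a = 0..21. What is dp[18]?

 a  0  1  2  3  4  5  6  7  8  9 10 11 12 13 14 15 16 17 18 19 20 21
dp  0  -  1  -  2  1  3  2  1  3  2  4  3  2  4  3  2  4  3  5  4  3
(- denotes ∞ / unreachable)

3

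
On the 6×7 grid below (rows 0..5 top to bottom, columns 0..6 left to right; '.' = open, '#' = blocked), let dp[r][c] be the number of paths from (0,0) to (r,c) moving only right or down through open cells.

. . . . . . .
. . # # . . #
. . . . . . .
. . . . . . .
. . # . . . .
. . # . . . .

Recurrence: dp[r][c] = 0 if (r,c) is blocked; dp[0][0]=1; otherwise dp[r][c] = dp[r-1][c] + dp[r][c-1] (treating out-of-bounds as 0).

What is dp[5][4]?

r\c   0   1   2   3   4   5   6
  0   1   1   1   1   1   1   1
  1   1   2   0   0   1   2   0
  2   1   3   3   3   4   6   6
  3   1   4   7  10  14  20  26
  4   1   5   0  10  24  44  70
  5   1   6   0  10  34  78 148

34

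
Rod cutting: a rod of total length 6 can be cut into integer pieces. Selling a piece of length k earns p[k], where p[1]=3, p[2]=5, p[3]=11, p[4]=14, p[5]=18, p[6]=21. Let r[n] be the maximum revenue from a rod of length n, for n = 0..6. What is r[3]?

   n    0    1    2    3    4    5    6
r[n]    0    3    6   11   14   18   22

11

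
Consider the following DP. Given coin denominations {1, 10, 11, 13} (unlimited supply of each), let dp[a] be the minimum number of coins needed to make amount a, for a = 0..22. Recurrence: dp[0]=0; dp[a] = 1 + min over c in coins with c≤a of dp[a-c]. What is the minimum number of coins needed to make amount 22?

 a  0  1  2  3  4  5  6  7  8  9 10 11 12 13 14 15 16 17 18 19 20 21 22
dp  0  1  2  3  4  5  6  7  8  9  1  1  2  1  2  3  4  5  6  7  2  2  2

2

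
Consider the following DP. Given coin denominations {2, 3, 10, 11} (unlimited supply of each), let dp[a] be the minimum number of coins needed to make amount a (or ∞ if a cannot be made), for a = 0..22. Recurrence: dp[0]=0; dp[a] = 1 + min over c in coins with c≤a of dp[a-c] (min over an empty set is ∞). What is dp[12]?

2

 a  0  1  2  3  4  5  6  7  8  9 10 11 12 13 14 15 16 17 18 19 20 21 22
dp  0  -  1  1  2  2  2  3  3  3  1  1  2  2  2  3  3  3  4  4  2  2  2
(- denotes ∞ / unreachable)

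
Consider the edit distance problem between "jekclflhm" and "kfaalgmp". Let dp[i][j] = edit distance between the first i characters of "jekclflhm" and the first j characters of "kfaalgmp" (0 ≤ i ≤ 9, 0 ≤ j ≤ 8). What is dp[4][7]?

   ''  k  f  a  a  l  g  m  p
''  0  1  2  3  4  5  6  7  8
 j  1  1  2  3  4  5  6  7  8
 e  2  2  2  3  4  5  6  7  8
 k  3  2  3  3  4  5  6  7  8
 c  4  3  3  4  4  5  6  7  8
 l  5  4  4  4  5  4  5  6  7
 f  6  5  4  5  5  5  5  6  7
 l  7  6  5  5  6  5  6  6  7
 h  8  7  6  6  6  6  6  7  7
 m  9  8  7  7  7  7  7  6  7

7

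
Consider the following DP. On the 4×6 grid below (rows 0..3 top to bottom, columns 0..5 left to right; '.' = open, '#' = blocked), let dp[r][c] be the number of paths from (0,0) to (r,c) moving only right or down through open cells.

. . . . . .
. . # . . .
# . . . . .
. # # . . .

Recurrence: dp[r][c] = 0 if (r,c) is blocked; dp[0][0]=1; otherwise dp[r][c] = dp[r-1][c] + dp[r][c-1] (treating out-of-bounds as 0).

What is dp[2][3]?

r\c   0   1   2   3   4   5
  0   1   1   1   1   1   1
  1   1   2   0   1   2   3
  2   0   2   2   3   5   8
  3   0   0   0   3   8  16

3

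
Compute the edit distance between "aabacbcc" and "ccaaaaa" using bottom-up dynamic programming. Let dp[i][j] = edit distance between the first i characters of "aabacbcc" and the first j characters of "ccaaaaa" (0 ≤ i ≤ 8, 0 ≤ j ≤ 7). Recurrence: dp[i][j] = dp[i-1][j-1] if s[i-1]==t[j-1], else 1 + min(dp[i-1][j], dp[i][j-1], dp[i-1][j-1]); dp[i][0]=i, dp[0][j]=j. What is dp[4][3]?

   ''  c  c  a  a  a  a  a
''  0  1  2  3  4  5  6  7
 a  1  1  2  2  3  4  5  6
 a  2  2  2  2  2  3  4  5
 b  3  3  3  3  3  3  4  5
 a  4  4  4  3  3  3  3  4
 c  5  4  4  4  4  4  4  4
 b  6  5  5  5  5  5  5  5
 c  7  6  5  6  6  6  6  6
 c  8  7  6  6  7  7  7  7

3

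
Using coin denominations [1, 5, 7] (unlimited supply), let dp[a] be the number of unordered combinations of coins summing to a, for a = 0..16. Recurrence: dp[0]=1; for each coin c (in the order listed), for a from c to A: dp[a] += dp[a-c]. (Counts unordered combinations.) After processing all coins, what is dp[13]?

after  coin     0     1     2     3     4     5     6     7     8     9    10    11    12    13    14    15    16
          1     1     1     1     1     1     1     1     1     1     1     1     1     1     1     1     1     1
          5     1     1     1     1     1     2     2     2     2     2     3     3     3     3     3     4     4
          7     1     1     1     1     1     2     2     3     3     3     4     4     5     5     6     7     7

5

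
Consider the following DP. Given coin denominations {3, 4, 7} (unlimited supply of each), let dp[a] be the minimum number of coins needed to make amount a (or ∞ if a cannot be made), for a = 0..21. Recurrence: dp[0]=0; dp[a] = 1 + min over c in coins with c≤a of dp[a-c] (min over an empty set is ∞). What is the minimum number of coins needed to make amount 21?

 a  0  1  2  3  4  5  6  7  8  9 10 11 12 13 14 15 16 17 18 19 20 21
dp  0  -  -  1  1  -  2  1  2  3  2  2  3  3  2  3  4  3  3  4  4  3
(- denotes ∞ / unreachable)

3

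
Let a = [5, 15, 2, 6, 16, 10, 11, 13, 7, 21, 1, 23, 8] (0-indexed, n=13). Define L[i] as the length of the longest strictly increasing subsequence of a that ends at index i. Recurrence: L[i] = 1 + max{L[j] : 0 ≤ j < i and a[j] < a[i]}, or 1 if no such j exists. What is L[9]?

6

   i    0    1    2    3    4    5    6    7    8    9   10   11   12
a[i]    5   15    2    6   16   10   11   13    7   21    1   23    8
L[i]    1    2    1    2    3    3    4    5    3    6    1    7    4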